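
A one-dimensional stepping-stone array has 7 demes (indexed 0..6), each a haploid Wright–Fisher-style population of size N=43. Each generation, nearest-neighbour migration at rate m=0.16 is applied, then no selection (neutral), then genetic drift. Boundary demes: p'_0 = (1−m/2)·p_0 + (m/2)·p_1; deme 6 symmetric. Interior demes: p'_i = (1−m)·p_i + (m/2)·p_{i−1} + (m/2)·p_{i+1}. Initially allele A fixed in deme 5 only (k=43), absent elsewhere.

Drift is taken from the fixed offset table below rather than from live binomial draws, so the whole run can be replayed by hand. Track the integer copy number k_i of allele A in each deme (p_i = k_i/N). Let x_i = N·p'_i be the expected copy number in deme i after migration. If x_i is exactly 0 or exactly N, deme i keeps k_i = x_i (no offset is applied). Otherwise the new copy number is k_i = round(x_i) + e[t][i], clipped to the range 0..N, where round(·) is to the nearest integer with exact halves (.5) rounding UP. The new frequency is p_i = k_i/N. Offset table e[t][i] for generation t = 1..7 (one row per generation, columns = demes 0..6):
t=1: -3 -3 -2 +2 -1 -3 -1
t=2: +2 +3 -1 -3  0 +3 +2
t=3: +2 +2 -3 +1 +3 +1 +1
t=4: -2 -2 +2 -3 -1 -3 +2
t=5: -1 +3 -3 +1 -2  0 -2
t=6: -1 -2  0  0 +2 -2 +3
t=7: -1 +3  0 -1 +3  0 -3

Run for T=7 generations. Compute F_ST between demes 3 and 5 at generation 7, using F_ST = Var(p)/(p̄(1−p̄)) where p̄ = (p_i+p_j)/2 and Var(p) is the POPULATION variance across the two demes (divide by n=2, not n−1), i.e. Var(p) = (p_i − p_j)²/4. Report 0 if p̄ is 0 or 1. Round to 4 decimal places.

0.1918

t=0: k=[0 0 0 0 0 43 0]
t=1: x=[0.0000 0.0000 0.0000 0.0000 3.4400 36.1200 3.4400] k=[0 0 0 0 2 33 2]
t=2: x=[0.0000 0.0000 0.0000 0.1600 4.3200 28.0400 4.4800] k=[0 0 0 0 4 31 6]
t=3: x=[0.0000 0.0000 0.0000 0.3200 5.8400 26.8400 8.0000] k=[0 0 0 1 9 28 9]
t=4: x=[0.0000 0.0000 0.0800 1.5600 9.8800 24.9600 10.5200] k=[0 0 2 0 9 22 13]
t=5: x=[0.0000 0.1600 1.6800 0.8800 9.3200 20.2400 13.7200] k=[0 3 0 2 7 20 12]
t=6: x=[0.2400 2.5200 0.4000 2.2400 7.6400 18.3200 12.6400] k=[0 1 0 2 10 16 16]
t=7: x=[0.0800 0.8400 0.2400 2.4800 9.8400 15.5200 16.0000] k=[0 4 0 1 13 16 13]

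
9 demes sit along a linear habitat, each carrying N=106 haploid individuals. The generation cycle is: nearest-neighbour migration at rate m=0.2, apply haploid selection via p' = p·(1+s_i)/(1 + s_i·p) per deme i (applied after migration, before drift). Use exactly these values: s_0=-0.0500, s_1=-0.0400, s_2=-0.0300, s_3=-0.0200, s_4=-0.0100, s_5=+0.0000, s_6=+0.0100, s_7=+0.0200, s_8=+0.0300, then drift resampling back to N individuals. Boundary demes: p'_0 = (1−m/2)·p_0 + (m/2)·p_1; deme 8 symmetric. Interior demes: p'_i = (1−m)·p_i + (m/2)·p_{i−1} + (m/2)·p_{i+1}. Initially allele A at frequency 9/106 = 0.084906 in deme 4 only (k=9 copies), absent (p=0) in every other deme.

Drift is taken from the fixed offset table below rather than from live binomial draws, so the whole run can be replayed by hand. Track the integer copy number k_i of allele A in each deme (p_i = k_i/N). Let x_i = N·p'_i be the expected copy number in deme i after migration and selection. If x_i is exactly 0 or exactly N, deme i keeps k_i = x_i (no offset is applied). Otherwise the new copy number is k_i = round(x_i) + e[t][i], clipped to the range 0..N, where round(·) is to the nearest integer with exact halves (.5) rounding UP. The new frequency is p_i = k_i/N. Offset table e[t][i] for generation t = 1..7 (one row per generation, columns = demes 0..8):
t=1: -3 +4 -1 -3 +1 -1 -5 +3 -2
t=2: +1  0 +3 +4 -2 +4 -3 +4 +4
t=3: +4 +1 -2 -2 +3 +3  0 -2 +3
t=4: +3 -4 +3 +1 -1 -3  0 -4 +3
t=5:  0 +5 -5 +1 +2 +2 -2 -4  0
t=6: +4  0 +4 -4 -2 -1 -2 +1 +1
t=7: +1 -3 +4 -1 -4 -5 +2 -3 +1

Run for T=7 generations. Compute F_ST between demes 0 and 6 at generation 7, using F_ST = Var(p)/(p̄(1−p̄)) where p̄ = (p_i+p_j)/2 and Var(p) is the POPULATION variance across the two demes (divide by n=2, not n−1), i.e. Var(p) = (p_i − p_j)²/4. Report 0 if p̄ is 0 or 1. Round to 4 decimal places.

0.0063

t=0: k=[0 0 0 0 9 0 0 0 0]
t=1: x=[0.0000 0.0000 0.0000 0.8821 7.1328 0.9000 0.0000 0.0000 0.0000] k=[0 0 0 0 8 0 0 0 0]
t=2: x=[0.0000 0.0000 0.0000 0.7841 6.3398 0.8000 0.0000 0.0000 0.0000] k=[0 0 0 5 4 5 0 0 0]
t=3: x=[0.0000 0.0000 0.4851 4.3156 4.1596 4.4000 0.5050 0.0000 0.0000] k=[0 0 0 2 7 7 1 0 0]
t=4: x=[0.0000 0.0000 0.1940 2.2550 6.4389 6.4000 1.5148 0.1020 0.0000] k=[0 0 3 3 5 3 2 0 0]
t=5: x=[0.0000 0.2880 2.6210 3.1379 4.5560 3.1000 1.9187 0.2040 0.0000] k=[0 5 0 4 7 5 0 0 0]
t=6: x=[0.4751 3.8458 0.8732 3.8248 6.4389 4.7000 0.5050 0.0000 0.0000] k=[4 4 5 0 4 4 0 0 0]
t=7: x=[3.8072 3.9421 4.2733 0.8821 3.5652 3.6000 0.4040 0.0000 0.0000] k=[5 1 8 0 0 0 2 0 0]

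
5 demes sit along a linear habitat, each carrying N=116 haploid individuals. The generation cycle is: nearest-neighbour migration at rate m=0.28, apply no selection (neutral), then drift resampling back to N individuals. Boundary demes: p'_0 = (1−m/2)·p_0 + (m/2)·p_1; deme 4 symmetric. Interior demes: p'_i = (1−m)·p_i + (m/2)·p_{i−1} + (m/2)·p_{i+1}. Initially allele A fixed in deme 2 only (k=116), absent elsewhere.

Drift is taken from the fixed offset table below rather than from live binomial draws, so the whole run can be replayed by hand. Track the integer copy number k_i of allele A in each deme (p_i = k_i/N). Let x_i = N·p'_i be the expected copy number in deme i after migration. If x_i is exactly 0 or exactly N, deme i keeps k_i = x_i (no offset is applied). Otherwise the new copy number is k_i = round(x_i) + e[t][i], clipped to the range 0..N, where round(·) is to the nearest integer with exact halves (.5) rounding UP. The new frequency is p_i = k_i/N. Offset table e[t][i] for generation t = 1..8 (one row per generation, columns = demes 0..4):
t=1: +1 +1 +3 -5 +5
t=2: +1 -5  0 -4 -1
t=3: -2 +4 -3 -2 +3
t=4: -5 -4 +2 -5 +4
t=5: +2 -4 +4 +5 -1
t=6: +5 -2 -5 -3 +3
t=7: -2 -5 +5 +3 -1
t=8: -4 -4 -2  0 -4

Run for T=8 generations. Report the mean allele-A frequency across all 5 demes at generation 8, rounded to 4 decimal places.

t=0: k=[0 0 116 0 0]
t=1: x=[0.0000 16.2400 83.5200 16.2400 0.0000] k=[0 17 87 11 0]
t=2: x=[2.3800 24.4200 66.5600 20.1000 1.5400] k=[3 19 67 16 1]
t=3: x=[5.2400 23.4800 53.1400 21.0400 3.1000] k=[3 27 50 19 6]
t=4: x=[6.3600 26.8600 42.4400 21.5200 7.8200] k=[1 23 44 17 12]
t=5: x=[4.0800 22.8600 37.2800 20.0800 12.7000] k=[6 19 41 25 12]
t=6: x=[7.8200 20.2600 35.6800 25.4200 13.8200] k=[13 18 31 22 17]
t=7: x=[13.7000 19.1200 27.9200 22.5600 17.7000] k=[12 14 33 26 17]
t=8: x=[12.2800 16.3800 29.3600 25.7200 18.2600] k=[8 12 27 26 14]

0.1500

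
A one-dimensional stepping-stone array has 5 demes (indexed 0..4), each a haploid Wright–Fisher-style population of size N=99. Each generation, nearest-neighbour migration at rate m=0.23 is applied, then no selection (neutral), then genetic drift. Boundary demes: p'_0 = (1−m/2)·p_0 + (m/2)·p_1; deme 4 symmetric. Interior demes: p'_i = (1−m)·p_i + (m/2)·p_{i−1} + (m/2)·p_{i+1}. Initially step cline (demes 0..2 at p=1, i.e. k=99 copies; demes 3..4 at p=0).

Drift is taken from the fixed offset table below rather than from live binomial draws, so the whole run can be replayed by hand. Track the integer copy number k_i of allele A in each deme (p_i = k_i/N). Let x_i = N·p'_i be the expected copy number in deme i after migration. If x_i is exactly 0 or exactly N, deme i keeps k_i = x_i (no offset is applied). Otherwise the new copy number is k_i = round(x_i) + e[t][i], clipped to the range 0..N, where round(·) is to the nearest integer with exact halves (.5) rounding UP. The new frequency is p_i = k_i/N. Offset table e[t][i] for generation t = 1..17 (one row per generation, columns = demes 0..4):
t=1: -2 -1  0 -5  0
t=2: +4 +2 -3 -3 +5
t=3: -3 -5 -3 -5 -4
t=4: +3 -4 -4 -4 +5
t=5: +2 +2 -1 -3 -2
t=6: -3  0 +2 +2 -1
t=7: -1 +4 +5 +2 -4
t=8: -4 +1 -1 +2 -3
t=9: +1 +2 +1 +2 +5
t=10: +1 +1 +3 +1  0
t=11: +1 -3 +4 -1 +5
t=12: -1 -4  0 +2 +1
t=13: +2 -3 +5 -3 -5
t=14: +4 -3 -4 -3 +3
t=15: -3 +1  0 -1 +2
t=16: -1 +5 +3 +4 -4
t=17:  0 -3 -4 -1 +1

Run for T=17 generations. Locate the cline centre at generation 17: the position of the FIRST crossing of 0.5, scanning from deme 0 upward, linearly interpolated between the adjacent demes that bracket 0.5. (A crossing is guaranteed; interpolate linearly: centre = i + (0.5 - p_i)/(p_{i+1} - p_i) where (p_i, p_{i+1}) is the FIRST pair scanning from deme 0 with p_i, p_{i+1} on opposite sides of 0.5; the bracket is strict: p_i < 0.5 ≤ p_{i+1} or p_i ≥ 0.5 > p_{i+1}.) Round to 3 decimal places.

2.433

t=0: k=[99 99 99 0 0]
t=1: x=[99.0000 99.0000 87.6150 11.3850 0.0000] k=[99 99 88 6 0]
t=2: x=[99.0000 97.7350 79.8350 14.7400 0.6900] k=[99 99 77 12 6]
t=3: x=[99.0000 96.4700 72.0550 18.7850 6.6900] k=[99 91 69 14 3]
t=4: x=[98.0800 89.3900 65.2050 19.0600 4.2650] k=[99 85 61 15 9]
t=5: x=[97.3900 83.8500 58.4700 19.6000 9.6900] k=[99 86 57 17 8]
t=6: x=[97.5050 84.1600 55.7350 20.5650 9.0350] k=[95 84 58 23 8]
t=7: x=[93.7350 82.2750 56.9650 25.3000 9.7250] k=[93 86 62 27 6]
t=8: x=[92.1950 84.0450 60.7350 28.6100 8.4150] k=[88 85 60 31 5]
t=9: x=[87.6550 82.4700 59.5400 31.3450 7.9900] k=[89 84 61 33 13]
t=10: x=[88.4250 81.9300 60.4250 33.9200 15.3000] k=[89 83 63 35 15]
t=11: x=[88.3100 81.3900 62.0800 35.9200 17.3000] k=[89 78 66 35 22]
t=12: x=[87.7350 77.8850 63.8150 37.0700 23.4950] k=[87 74 64 39 24]
t=13: x=[85.5050 74.3450 62.2750 40.1500 25.7250] k=[88 71 67 37 21]
t=14: x=[86.0450 72.4950 64.0100 38.6100 22.8400] k=[90 69 60 36 26]
t=15: x=[87.5850 70.3800 58.2750 37.6100 27.1500] k=[85 71 58 37 29]
t=16: x=[83.3900 71.1150 57.0800 38.4950 29.9200] k=[82 76 60 42 26]
t=17: x=[81.3100 74.8500 59.7700 42.2300 27.8400] k=[81 72 56 41 29]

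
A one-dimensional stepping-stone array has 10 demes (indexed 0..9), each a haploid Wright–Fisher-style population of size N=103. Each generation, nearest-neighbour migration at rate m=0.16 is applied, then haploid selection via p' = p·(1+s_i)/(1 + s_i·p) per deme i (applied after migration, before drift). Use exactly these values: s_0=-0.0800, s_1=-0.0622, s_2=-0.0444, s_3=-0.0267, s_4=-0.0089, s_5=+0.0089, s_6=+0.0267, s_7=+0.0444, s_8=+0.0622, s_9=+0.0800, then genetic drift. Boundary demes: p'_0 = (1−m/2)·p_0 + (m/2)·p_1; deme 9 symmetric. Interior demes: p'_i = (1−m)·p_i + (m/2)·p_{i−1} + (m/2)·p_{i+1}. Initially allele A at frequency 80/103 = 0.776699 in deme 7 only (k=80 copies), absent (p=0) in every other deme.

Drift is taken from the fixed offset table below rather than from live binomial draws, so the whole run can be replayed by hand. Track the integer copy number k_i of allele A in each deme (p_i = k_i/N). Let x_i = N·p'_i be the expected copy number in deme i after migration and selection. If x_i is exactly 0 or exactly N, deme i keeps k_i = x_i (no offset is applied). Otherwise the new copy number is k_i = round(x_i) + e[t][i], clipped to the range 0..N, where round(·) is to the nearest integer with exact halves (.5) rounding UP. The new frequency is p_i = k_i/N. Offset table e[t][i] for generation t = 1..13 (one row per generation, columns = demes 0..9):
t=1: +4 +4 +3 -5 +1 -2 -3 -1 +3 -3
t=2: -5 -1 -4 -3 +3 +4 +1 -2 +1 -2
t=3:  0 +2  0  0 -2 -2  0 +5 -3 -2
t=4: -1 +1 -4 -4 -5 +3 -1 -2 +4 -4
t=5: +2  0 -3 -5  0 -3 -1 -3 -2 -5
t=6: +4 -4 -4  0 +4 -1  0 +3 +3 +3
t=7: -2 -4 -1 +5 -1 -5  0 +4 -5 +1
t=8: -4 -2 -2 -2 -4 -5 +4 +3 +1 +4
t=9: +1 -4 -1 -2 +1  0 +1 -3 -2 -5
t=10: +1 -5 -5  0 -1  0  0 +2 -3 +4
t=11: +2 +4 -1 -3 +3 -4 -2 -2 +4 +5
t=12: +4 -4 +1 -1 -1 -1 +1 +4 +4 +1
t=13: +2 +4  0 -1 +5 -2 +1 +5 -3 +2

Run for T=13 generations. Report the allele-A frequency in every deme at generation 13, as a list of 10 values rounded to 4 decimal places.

t=0: k=[0 0 0 0 0 0 0 80 0 0]
t=1: x=[0.0000 0.0000 0.0000 0.0000 0.0000 0.0000 6.5600 68.2079 6.7719 0.0000] k=[0 0 0 0 0 0 4 67 10 0]
t=2: x=[0.0000 0.0000 0.0000 0.0000 0.0000 0.3228 8.9326 58.5011 14.4954 0.8635] k=[0 0 0 0 0 4 10 57 15 0]
t=3: x=[0.0000 0.0000 0.0000 0.0000 0.3172 4.1955 13.5878 50.9981 18.0404 1.2948] k=[0 0 0 0 0 2 14 56 15 0]
t=4: x=[0.0000 0.0000 0.0000 0.0000 0.1586 2.8242 16.7666 50.4775 17.9572 1.2948] k=[0 0 0 0 0 6 16 48 22 0]
t=5: x=[0.0000 0.0000 0.0000 0.0000 0.4757 6.3728 18.1506 44.4543 23.3930 1.8982] k=[0 0 0 0 0 3 17 41 21 0]
t=6: x=[0.0000 0.0000 0.0000 0.0000 0.2379 3.9132 18.1913 38.5217 21.9440 1.8120] k=[0 0 0 0 4 3 18 42 25 5]
t=7: x=[0.0000 0.0000 0.0000 0.3115 3.5691 4.3165 19.1270 39.7753 25.9126 7.0916] k=[0 0 0 5 3 0 19 44 21 8]
t=8: x=[0.0000 0.0000 0.3823 4.3264 2.8947 1.7754 19.8996 41.2294 22.8551 9.6951] k=[0 0 0 2 0 0 24 44 24 14]
t=9: x=[0.0000 0.0000 0.1529 1.6359 0.1586 1.9368 24.1639 41.8750 25.9539 15.8023] k=[0 0 0 0 1 2 25 39 24 11]
t=10: x=[0.0000 0.0000 0.0000 0.0779 0.9912 3.7922 24.7724 37.7123 25.2937 12.8827] k=[0 0 0 0 0 4 25 40 22 17]
t=11: x=[0.0000 0.0000 0.0000 0.0000 0.3172 5.4052 25.0157 38.4004 24.1373 18.5414] k=[0 0 0 0 3 1 23 36 28 24]
t=12: x=[0.0000 0.0000 0.0000 0.2336 2.5774 2.9452 22.7435 35.3213 29.5757 25.7787] k=[0 0 0 0 2 2 24 39 34 27]
t=13: x=[0.0000 0.0000 0.0000 0.1557 1.8239 3.7922 23.9205 38.4408 35.2250 29.1410] k=[0 0 0 0 7 2 25 43 32 31]

[0.0000, 0.0000, 0.0000, 0.0000, 0.0680, 0.0194, 0.2427, 0.4175, 0.3107, 0.3010]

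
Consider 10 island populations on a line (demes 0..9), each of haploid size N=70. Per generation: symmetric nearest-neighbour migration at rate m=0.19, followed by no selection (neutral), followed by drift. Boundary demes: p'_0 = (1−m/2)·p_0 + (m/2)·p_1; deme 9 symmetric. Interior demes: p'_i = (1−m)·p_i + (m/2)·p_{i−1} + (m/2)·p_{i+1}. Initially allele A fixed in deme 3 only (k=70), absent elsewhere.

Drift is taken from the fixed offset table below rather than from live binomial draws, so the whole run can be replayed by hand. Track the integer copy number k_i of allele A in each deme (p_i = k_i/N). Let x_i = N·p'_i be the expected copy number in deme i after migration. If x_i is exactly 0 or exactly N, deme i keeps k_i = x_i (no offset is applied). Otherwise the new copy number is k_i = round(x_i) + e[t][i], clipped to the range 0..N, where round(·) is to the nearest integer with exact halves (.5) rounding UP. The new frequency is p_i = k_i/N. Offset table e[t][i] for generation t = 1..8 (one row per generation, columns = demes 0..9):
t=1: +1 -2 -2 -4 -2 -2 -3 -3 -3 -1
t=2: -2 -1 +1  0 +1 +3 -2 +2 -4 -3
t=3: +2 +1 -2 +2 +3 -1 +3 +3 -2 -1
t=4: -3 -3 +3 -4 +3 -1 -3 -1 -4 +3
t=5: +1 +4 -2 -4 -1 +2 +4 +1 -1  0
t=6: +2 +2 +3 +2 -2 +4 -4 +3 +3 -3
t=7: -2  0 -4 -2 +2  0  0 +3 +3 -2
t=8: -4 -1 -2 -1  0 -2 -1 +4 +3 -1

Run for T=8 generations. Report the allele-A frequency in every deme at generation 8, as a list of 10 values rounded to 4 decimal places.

t=0: k=[0 0 0 70 0 0 0 0 0 0]
t=1: x=[0.0000 0.0000 6.6500 56.7000 6.6500 0.0000 0.0000 0.0000 0.0000 0.0000] k=[0 0 5 53 5 0 0 0 0 0]
t=2: x=[0.0000 0.4750 9.0850 43.8800 9.0850 0.4750 0.0000 0.0000 0.0000 0.0000] k=[0 0 10 44 10 3 0 0 0 0]
t=3: x=[0.0000 0.9500 12.2800 37.5400 12.5650 3.3800 0.2850 0.0000 0.0000 0.0000] k=[0 2 10 40 16 2 3 0 0 0]
t=4: x=[0.1900 2.5700 12.0900 34.8700 16.9500 3.4250 2.6200 0.2850 0.0000 0.0000] k=[0 0 15 31 20 2 0 0 0 0]
t=5: x=[0.0000 1.4250 15.0950 28.4350 19.3350 3.5200 0.1900 0.0000 0.0000 0.0000] k=[0 5 13 24 18 6 4 0 0 0]
t=6: x=[0.4750 5.2850 13.2850 22.3850 17.4300 6.9500 3.8100 0.3800 0.0000 0.0000] k=[2 7 16 24 15 11 0 3 0 0]
t=7: x=[2.4750 7.3800 15.9050 22.3850 15.4750 10.3350 1.3300 2.4300 0.2850 0.0000] k=[0 7 12 20 17 10 1 5 3 0]
t=8: x=[0.6650 6.8100 12.2850 18.9550 16.6200 9.8100 2.2350 4.4300 2.9050 0.2850] k=[0 6 10 18 17 8 1 8 6 0]

[0.0000, 0.0857, 0.1429, 0.2571, 0.2429, 0.1143, 0.0143, 0.1143, 0.0857, 0.0000]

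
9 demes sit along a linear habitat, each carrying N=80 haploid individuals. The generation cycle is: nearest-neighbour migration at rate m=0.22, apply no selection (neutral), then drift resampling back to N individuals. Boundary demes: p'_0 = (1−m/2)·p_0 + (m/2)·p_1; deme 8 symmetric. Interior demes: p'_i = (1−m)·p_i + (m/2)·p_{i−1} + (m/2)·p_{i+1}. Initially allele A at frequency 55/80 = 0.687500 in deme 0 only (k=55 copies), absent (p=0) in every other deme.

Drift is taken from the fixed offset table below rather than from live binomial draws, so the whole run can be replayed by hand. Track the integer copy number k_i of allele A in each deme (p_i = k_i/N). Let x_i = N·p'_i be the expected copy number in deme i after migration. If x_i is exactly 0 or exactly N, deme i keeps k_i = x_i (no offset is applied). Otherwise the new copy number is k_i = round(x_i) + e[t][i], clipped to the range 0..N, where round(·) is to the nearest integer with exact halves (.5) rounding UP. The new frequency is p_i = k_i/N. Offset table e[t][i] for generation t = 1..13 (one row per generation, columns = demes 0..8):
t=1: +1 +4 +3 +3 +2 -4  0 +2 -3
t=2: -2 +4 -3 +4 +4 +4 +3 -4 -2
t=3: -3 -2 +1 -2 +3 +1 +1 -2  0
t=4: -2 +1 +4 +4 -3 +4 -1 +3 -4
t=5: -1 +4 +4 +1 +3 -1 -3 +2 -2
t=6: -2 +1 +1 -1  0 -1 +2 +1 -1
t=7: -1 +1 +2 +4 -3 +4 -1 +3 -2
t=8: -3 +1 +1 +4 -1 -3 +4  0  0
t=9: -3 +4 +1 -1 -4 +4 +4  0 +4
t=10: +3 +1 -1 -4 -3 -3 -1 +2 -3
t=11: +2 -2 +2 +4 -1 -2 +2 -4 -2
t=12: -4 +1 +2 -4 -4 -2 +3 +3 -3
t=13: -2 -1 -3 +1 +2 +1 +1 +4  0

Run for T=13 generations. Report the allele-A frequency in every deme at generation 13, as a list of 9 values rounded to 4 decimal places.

[0.2625, 0.2875, 0.2125, 0.1125, 0.0375, 0.0250, 0.1000, 0.1000, 0.0000]

t=0: k=[55 0 0 0 0 0 0 0 0]
t=1: x=[48.9500 6.0500 0.0000 0.0000 0.0000 0.0000 0.0000 0.0000 0.0000] k=[50 10 0 0 0 0 0 0 0]
t=2: x=[45.6000 13.3000 1.1000 0.0000 0.0000 0.0000 0.0000 0.0000 0.0000] k=[44 17 0 0 0 0 0 0 0]
t=3: x=[41.0300 18.1000 1.8700 0.0000 0.0000 0.0000 0.0000 0.0000 0.0000] k=[38 16 3 0 0 0 0 0 0]
t=4: x=[35.5800 16.9900 4.1000 0.3300 0.0000 0.0000 0.0000 0.0000 0.0000] k=[34 18 8 4 0 0 0 0 0]
t=5: x=[32.2400 18.6600 8.6600 4.0000 0.4400 0.0000 0.0000 0.0000 0.0000] k=[31 23 13 5 3 0 0 0 0]
t=6: x=[30.1200 22.7800 13.2200 5.6600 2.8900 0.3300 0.0000 0.0000 0.0000] k=[28 24 14 5 3 0 0 0 0]
t=7: x=[27.5600 23.3400 14.1100 5.7700 2.8900 0.3300 0.0000 0.0000 0.0000] k=[27 24 16 10 0 4 0 0 0]
t=8: x=[26.6700 23.4500 16.2200 9.5600 1.5400 3.1200 0.4400 0.0000 0.0000] k=[24 24 17 14 1 0 4 0 0]
t=9: x=[24.0000 23.2300 17.4400 12.9000 2.3200 0.5500 3.1200 0.4400 0.0000] k=[21 27 18 12 0 5 7 0 0]
t=10: x=[21.6600 25.3500 18.3300 11.3400 1.8700 4.6700 6.0100 0.7700 0.0000] k=[25 26 17 7 0 2 5 3 0]
t=11: x=[25.1100 24.9000 16.8900 7.3300 0.9900 2.1100 4.4500 2.8900 0.3300] k=[27 23 19 11 0 0 6 0 0]
t=12: x=[26.5600 23.0000 18.5600 10.6700 1.2100 0.6600 4.6800 0.6600 0.0000] k=[23 24 21 7 0 0 8 4 0]
t=13: x=[23.1100 23.5600 19.7900 7.7700 0.7700 0.8800 6.6800 4.0000 0.4400] k=[21 23 17 9 3 2 8 8 0]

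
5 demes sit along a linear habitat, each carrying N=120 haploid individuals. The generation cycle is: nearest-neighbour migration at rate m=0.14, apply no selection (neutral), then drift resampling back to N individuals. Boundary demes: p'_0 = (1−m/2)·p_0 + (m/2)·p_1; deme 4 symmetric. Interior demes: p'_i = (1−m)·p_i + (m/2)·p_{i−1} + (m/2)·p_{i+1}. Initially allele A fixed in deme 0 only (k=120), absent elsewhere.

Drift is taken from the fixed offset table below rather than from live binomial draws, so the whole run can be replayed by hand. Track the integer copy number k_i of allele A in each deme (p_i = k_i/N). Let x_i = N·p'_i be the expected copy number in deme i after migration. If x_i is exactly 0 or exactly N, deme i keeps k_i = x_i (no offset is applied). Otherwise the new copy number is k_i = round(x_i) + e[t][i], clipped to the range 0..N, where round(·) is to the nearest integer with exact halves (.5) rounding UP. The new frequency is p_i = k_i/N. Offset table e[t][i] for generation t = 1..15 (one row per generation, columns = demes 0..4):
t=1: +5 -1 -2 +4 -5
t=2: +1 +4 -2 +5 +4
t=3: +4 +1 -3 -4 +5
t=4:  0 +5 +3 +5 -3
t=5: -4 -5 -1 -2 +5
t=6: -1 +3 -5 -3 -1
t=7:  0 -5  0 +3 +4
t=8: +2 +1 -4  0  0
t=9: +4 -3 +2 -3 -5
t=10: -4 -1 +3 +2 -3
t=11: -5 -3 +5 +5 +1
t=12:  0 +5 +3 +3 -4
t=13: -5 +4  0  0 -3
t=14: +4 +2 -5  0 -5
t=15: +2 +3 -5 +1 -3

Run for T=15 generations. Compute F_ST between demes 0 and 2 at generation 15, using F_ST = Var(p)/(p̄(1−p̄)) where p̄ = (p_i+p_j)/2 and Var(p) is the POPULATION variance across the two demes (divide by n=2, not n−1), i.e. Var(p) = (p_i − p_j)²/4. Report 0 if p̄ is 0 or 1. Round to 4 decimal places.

0.1940

t=0: k=[120 0 0 0 0]
t=1: x=[111.6000 8.4000 0.0000 0.0000 0.0000] k=[117 7 0 0 0]
t=2: x=[109.3000 14.2100 0.4900 0.0000 0.0000] k=[110 18 0 0 0]
t=3: x=[103.5600 23.1800 1.2600 0.0000 0.0000] k=[108 24 0 0 0]
t=4: x=[102.1200 28.2000 1.6800 0.0000 0.0000] k=[102 33 5 0 0]
t=5: x=[97.1700 35.8700 6.6100 0.3500 0.0000] k=[93 31 6 0 0]
t=6: x=[88.6600 33.5900 7.3300 0.4200 0.0000] k=[88 37 2 0 0]
t=7: x=[84.4300 38.1200 4.3100 0.1400 0.0000] k=[84 33 4 3 0]
t=8: x=[80.4300 34.5400 5.9600 2.8600 0.2100] k=[82 36 2 3 0]
t=9: x=[78.7800 36.8400 4.4500 2.7200 0.2100] k=[83 34 6 0 0]
t=10: x=[79.5700 35.4700 7.5400 0.4200 0.0000] k=[76 34 11 2 0]
t=11: x=[73.0600 35.3300 11.9800 2.4900 0.1400] k=[68 32 17 7 1]
t=12: x=[65.4800 33.4700 17.3500 7.2800 1.4200] k=[65 38 20 10 0]
t=13: x=[63.1100 38.6300 20.5600 10.0000 0.7000] k=[58 43 21 10 0]
t=14: x=[56.9500 42.5100 21.7700 10.0700 0.7000] k=[61 45 17 10 0]
t=15: x=[59.8800 44.1600 18.4700 9.7900 0.7000] k=[62 47 13 11 0]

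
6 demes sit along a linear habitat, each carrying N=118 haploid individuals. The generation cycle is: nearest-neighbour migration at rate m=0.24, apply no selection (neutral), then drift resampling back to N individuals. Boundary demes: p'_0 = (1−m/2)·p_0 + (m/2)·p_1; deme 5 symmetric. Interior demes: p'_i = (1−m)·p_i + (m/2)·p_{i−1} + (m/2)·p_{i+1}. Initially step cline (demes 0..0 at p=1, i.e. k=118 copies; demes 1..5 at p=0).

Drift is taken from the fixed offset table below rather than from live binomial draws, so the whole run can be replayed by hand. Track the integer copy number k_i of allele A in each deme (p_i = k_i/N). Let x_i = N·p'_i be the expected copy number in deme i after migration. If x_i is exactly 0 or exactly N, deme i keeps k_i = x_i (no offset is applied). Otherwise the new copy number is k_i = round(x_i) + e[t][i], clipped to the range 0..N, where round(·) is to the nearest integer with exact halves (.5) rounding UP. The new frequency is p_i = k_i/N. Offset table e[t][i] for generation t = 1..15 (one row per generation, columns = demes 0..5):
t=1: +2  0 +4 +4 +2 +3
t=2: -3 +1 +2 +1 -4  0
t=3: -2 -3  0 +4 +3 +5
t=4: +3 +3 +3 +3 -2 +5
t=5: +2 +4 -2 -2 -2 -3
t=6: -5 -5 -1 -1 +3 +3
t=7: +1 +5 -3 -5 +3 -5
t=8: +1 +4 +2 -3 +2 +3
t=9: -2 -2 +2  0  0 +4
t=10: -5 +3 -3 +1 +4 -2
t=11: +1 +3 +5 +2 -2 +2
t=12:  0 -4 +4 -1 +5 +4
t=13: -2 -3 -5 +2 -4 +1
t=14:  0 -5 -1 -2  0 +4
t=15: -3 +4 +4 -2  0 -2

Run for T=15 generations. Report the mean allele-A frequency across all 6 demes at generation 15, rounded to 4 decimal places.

t=0: k=[118 0 0 0 0 0]
t=1: x=[103.8400 14.1600 0.0000 0.0000 0.0000 0.0000] k=[106 14 0 0 0 0]
t=2: x=[94.9600 23.3600 1.6800 0.0000 0.0000 0.0000] k=[92 24 4 0 0 0]
t=3: x=[83.8400 29.7600 5.9200 0.4800 0.0000 0.0000] k=[82 27 6 4 0 0]
t=4: x=[75.4000 31.0800 8.2800 3.7600 0.4800 0.0000] k=[78 34 11 7 0 0]
t=5: x=[72.7200 36.5200 13.2800 6.6400 0.8400 0.0000] k=[75 41 11 5 0 0]
t=6: x=[70.9200 41.4800 13.8800 5.1200 0.6000 0.0000] k=[66 36 13 4 4 0]
t=7: x=[62.4000 36.8400 14.6800 5.0800 3.5200 0.4800] k=[63 42 12 0 7 0]
t=8: x=[60.4800 40.9200 14.1600 2.2800 5.3200 0.8400] k=[61 45 16 0 7 4]
t=9: x=[59.0800 43.4400 17.5600 2.7600 5.8000 4.3600] k=[57 41 20 3 6 8]
t=10: x=[55.0800 40.4000 20.4800 5.4000 5.8800 7.7600] k=[50 43 17 6 10 6]
t=11: x=[49.1600 40.7200 18.8000 7.8000 9.0400 6.4800] k=[50 44 24 10 7 8]
t=12: x=[49.2800 42.3200 24.7200 11.3200 7.4800 7.8800] k=[49 38 29 10 12 12]
t=13: x=[47.6800 38.2400 27.8000 12.5200 11.7600 12.0000] k=[46 35 23 15 8 13]
t=14: x=[44.6800 34.8800 23.4800 15.1200 9.4400 12.4000] k=[45 30 22 13 9 16]
t=15: x=[43.2000 30.8400 21.8800 13.6000 10.3200 15.1600] k=[40 35 26 12 10 13]

0.1921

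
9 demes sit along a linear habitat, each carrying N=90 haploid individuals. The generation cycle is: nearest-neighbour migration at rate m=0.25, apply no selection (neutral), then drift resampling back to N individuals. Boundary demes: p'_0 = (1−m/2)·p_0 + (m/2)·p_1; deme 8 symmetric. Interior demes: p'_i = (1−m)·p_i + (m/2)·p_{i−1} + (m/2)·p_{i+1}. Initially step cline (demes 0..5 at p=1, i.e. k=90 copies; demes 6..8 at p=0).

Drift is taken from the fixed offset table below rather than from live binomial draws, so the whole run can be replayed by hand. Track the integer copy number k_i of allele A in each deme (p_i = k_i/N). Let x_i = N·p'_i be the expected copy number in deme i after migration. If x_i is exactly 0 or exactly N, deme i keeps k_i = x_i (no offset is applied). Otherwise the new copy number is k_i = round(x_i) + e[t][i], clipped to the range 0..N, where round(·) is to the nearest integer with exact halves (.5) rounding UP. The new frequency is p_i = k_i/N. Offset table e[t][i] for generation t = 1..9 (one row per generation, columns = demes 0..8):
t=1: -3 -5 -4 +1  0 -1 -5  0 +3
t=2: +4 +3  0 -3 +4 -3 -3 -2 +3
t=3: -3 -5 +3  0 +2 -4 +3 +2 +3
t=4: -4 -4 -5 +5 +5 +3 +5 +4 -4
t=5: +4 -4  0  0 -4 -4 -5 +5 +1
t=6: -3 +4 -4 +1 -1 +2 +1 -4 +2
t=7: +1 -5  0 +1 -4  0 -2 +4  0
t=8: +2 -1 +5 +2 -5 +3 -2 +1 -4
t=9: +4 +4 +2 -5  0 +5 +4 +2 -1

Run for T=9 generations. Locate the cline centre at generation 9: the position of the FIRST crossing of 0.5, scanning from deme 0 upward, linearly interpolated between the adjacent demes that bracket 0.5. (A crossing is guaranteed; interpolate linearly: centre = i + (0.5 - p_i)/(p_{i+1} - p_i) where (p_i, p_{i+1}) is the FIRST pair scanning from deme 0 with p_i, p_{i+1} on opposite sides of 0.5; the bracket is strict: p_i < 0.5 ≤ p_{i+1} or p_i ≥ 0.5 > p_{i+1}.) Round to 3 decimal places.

t=0: k=[90 90 90 90 90 90 0 0 0]
t=1: x=[90.0000 90.0000 90.0000 90.0000 90.0000 78.7500 11.2500 0.0000 0.0000] k=[90 90 90 90 90 78 6 0 0]
t=2: x=[90.0000 90.0000 90.0000 90.0000 88.5000 70.5000 14.2500 0.7500 0.0000] k=[90 90 90 90 90 68 11 0 0]
t=3: x=[90.0000 90.0000 90.0000 90.0000 87.2500 63.6250 16.7500 1.3750 0.0000] k=[90 90 90 90 89 60 20 3 0]
t=4: x=[90.0000 90.0000 90.0000 89.8750 85.5000 58.6250 22.8750 4.7500 0.3750] k=[90 90 90 90 90 62 28 9 0]
t=5: x=[90.0000 90.0000 90.0000 90.0000 86.5000 61.2500 29.8750 10.2500 1.1250] k=[90 90 90 90 83 57 25 15 2]
t=6: x=[90.0000 90.0000 90.0000 89.1250 80.6250 56.2500 27.7500 14.6250 3.6250] k=[90 90 90 90 80 58 29 11 6]
t=7: x=[90.0000 90.0000 90.0000 88.7500 78.5000 57.1250 30.3750 12.6250 6.6250] k=[90 90 90 90 75 57 28 17 7]
t=8: x=[90.0000 90.0000 90.0000 88.1250 74.6250 55.6250 30.2500 17.1250 8.2500] k=[90 90 90 90 70 59 28 18 4]
t=9: x=[90.0000 90.0000 90.0000 87.5000 71.1250 56.5000 30.6250 17.5000 5.7500] k=[90 90 90 83 71 62 35 20 5]

5.630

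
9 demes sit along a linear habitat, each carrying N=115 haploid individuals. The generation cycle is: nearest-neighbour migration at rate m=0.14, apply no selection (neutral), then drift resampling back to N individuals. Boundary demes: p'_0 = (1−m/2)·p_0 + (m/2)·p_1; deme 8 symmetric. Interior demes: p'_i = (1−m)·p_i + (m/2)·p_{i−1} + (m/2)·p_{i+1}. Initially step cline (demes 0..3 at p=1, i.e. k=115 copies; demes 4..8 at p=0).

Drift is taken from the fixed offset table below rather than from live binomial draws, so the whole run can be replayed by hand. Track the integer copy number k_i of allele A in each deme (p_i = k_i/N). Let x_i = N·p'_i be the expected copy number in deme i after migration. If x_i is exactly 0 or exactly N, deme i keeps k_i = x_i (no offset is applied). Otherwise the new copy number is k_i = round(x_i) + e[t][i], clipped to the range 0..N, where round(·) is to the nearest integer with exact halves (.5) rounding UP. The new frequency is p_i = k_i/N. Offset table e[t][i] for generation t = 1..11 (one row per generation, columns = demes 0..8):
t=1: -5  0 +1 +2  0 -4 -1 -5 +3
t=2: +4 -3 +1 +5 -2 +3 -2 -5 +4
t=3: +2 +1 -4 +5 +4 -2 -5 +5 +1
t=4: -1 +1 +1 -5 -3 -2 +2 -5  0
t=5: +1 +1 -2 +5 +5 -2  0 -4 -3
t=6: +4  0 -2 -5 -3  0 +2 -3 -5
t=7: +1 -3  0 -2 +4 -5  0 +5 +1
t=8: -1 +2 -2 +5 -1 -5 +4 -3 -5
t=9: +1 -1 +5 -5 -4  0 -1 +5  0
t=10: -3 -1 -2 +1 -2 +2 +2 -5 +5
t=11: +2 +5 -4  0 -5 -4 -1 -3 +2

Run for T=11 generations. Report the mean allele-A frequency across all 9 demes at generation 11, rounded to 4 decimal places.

0.4357

t=0: k=[115 115 115 115 0 0 0 0 0]
t=1: x=[115.0000 115.0000 115.0000 106.9500 8.0500 0.0000 0.0000 0.0000 0.0000] k=[115 115 115 109 8 0 0 0 0]
t=2: x=[115.0000 115.0000 114.5800 102.3500 14.5100 0.5600 0.0000 0.0000 0.0000] k=[115 115 115 107 13 4 0 0 0]
t=3: x=[115.0000 115.0000 114.4400 100.9800 18.9500 4.3500 0.2800 0.0000 0.0000] k=[115 115 110 106 23 2 0 0 0]
t=4: x=[115.0000 114.6500 110.0700 100.4700 27.3400 3.3300 0.1400 0.0000 0.0000] k=[115 115 111 95 24 1 2 0 0]
t=5: x=[115.0000 114.7200 110.1600 91.1500 27.3600 2.6800 1.7900 0.1400 0.0000] k=[115 115 108 96 32 1 2 0 0]
t=6: x=[115.0000 114.5100 107.6500 92.3600 34.3100 3.2400 1.7900 0.1400 0.0000] k=[115 115 106 87 31 3 4 0 0]
t=7: x=[115.0000 114.3700 105.3000 84.4100 32.9600 5.0300 3.6500 0.2800 0.0000] k=[115 111 105 82 37 0 4 5 0]
t=8: x=[114.7200 110.8600 103.8100 80.4600 37.5600 2.8700 3.7900 4.5800 0.3500] k=[114 113 102 85 37 0 8 2 0]
t=9: x=[113.9300 112.3000 101.5800 82.8300 37.7700 3.1500 7.0200 2.2800 0.1400] k=[115 111 107 78 34 3 6 7 0]
t=10: x=[114.7200 111.0000 105.2500 76.9500 34.9100 5.3800 5.8600 6.4400 0.4900] k=[112 110 103 78 33 7 8 1 5]
t=11: x=[111.8600 109.6500 101.7400 76.6000 34.3300 8.8900 7.4400 1.7700 4.7200] k=[114 115 98 77 29 5 6 0 7]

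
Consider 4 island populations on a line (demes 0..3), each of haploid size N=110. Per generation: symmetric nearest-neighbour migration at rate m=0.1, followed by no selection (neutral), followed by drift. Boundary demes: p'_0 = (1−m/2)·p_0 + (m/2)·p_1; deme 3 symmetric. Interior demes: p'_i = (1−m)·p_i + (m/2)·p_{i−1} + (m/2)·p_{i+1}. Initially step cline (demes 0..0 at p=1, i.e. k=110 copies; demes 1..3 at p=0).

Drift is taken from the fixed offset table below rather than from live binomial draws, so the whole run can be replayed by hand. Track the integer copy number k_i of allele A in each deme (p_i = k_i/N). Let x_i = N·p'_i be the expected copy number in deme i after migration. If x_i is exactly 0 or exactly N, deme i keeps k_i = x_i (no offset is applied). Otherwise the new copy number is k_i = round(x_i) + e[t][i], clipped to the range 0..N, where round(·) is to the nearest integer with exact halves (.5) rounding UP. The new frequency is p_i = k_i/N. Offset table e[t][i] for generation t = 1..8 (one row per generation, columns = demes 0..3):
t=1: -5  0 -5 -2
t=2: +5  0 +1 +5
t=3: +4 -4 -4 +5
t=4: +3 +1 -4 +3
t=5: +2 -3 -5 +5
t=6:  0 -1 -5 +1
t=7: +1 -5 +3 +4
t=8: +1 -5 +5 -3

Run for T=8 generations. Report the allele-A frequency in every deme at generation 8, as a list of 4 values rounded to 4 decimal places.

[0.7909, 0.1182, 0.1000, 0.1091]

t=0: k=[110 0 0 0]
t=1: x=[104.5000 5.5000 0.0000 0.0000] k=[100 6 0 0]
t=2: x=[95.3000 10.4000 0.3000 0.0000] k=[100 10 1 0]
t=3: x=[95.5000 14.0500 1.4000 0.0500] k=[100 10 0 5]
t=4: x=[95.5000 14.0000 0.7500 4.7500] k=[99 15 0 8]
t=5: x=[94.8000 18.4500 1.1500 7.6000] k=[97 15 0 13]
t=6: x=[92.9000 18.3500 1.4000 12.3500] k=[93 17 0 13]
t=7: x=[89.2000 19.9500 1.5000 12.3500] k=[90 15 5 16]
t=8: x=[86.2500 18.2500 6.0500 15.4500] k=[87 13 11 12]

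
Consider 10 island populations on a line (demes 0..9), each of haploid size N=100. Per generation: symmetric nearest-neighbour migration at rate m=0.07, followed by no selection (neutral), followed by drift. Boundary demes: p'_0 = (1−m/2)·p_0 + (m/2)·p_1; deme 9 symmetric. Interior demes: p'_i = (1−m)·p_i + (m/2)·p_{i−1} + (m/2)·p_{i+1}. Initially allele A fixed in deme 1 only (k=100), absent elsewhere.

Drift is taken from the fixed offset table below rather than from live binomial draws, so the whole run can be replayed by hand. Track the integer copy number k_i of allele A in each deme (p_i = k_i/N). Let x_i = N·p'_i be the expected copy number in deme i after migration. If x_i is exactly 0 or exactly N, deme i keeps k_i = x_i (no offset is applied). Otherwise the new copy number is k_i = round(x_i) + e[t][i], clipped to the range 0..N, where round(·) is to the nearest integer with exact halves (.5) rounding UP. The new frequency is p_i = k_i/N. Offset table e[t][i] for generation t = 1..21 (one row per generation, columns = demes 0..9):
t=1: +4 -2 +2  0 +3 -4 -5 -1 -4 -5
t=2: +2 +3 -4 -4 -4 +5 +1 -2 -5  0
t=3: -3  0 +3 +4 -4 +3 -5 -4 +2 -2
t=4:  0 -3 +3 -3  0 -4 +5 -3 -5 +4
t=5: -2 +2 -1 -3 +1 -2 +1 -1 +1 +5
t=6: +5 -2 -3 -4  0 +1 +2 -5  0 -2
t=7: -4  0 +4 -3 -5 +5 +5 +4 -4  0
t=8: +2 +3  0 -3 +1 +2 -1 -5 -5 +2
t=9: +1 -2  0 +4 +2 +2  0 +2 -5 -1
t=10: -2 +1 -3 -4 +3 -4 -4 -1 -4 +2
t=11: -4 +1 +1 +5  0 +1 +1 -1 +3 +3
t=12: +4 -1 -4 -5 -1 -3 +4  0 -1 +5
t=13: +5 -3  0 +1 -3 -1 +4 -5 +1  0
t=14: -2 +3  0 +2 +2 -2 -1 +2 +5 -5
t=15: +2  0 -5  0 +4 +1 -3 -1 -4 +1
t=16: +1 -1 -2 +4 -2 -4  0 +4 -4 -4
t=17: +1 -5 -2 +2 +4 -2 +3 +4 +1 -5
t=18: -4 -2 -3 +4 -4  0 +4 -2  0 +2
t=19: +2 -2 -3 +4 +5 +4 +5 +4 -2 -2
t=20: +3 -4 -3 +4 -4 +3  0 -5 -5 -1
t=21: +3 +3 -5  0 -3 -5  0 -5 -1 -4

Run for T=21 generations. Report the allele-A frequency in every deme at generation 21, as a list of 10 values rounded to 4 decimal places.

[0.4100, 0.3000, 0.0400, 0.2200, 0.0500, 0.0500, 0.1500, 0.0100, 0.0000, 0.0000]

t=0: k=[0 100 0 0 0 0 0 0 0 0]
t=1: x=[3.5000 93.0000 3.5000 0.0000 0.0000 0.0000 0.0000 0.0000 0.0000 0.0000] k=[8 91 6 0 0 0 0 0 0 0]
t=2: x=[10.9050 85.1200 8.7650 0.2100 0.0000 0.0000 0.0000 0.0000 0.0000 0.0000] k=[13 88 5 0 0 0 0 0 0 0]
t=3: x=[15.6250 82.4700 7.7300 0.1750 0.0000 0.0000 0.0000 0.0000 0.0000 0.0000] k=[13 82 11 4 0 0 0 0 0 0]
t=4: x=[15.4150 77.1000 13.2400 4.1050 0.1400 0.0000 0.0000 0.0000 0.0000 0.0000] k=[15 74 16 1 0 0 0 0 0 0]
t=5: x=[17.0650 69.9050 17.5050 1.4900 0.0350 0.0000 0.0000 0.0000 0.0000 0.0000] k=[15 72 17 0 1 0 0 0 0 0]
t=6: x=[16.9950 68.0800 18.3300 0.6300 0.9300 0.0350 0.0000 0.0000 0.0000 0.0000] k=[22 66 15 0 1 1 0 0 0 0]
t=7: x=[23.5400 62.6750 16.2600 0.5600 0.9650 0.9650 0.0350 0.0000 0.0000 0.0000] k=[20 63 20 0 0 6 5 0 0 0]
t=8: x=[21.5050 59.9900 20.8050 0.7000 0.2100 5.7550 4.8600 0.1750 0.0000 0.0000] k=[24 63 21 0 1 8 4 0 0 0]
t=9: x=[25.3650 60.1650 21.7350 0.7700 1.2100 7.6150 4.0000 0.1400 0.0000 0.0000] k=[26 58 22 5 3 10 4 2 0 0]
t=10: x=[27.1200 55.6200 22.6650 5.5250 3.3150 9.5450 4.1400 2.0000 0.0700 0.0000] k=[25 57 20 2 6 6 0 1 0 0]
t=11: x=[26.1200 54.5850 20.6650 2.7700 5.8600 5.7900 0.2450 0.9300 0.0350 0.0000] k=[22 56 22 8 6 7 1 0 3 0]
t=12: x=[23.1900 53.6200 22.7000 8.4200 6.1050 6.7550 1.1750 0.1400 2.7900 0.1050] k=[27 53 19 3 5 4 5 0 2 5]
t=13: x=[27.9100 50.9000 19.6300 3.6300 4.8950 4.0700 4.7900 0.2450 2.0350 4.8950] k=[33 48 20 5 2 3 9 0 3 5]
t=14: x=[33.5250 46.4950 20.4550 5.4200 2.1400 3.1750 8.4750 0.4200 2.9650 4.9300] k=[32 49 20 7 4 1 7 2 8 0]
t=15: x=[32.5950 47.3900 20.5600 7.3500 4.0000 1.3150 6.6150 2.3850 7.5100 0.2800] k=[35 47 16 7 8 2 4 1 4 1]
t=16: x=[35.4200 45.4950 16.7700 7.3500 7.7550 2.2800 3.8250 1.2100 3.7900 1.1050] k=[36 44 15 11 6 0 4 5 0 0]
t=17: x=[36.2800 42.7050 15.8750 10.9650 5.9650 0.3500 3.8950 4.7900 0.1750 0.0000] k=[37 38 14 13 10 0 7 9 1 0]
t=18: x=[37.0350 37.1250 14.8050 12.9300 9.7550 0.5950 6.8250 8.6500 1.2450 0.0350] k=[33 35 12 17 6 1 11 7 1 2]
t=19: x=[33.0700 34.1250 12.9800 16.4400 6.2100 1.5250 10.5100 6.9300 1.2450 1.9650] k=[35 32 10 20 11 6 16 11 0 0]
t=20: x=[34.8950 31.3350 11.1200 19.3350 11.1400 6.5250 15.4750 10.7900 0.3850 0.0000] k=[38 27 8 23 7 10 15 6 0 0]
t=21: x=[37.6150 26.7200 9.1900 21.9150 7.6650 10.0700 14.5100 6.1050 0.2100 0.0000] k=[41 30 4 22 5 5 15 1 0 0]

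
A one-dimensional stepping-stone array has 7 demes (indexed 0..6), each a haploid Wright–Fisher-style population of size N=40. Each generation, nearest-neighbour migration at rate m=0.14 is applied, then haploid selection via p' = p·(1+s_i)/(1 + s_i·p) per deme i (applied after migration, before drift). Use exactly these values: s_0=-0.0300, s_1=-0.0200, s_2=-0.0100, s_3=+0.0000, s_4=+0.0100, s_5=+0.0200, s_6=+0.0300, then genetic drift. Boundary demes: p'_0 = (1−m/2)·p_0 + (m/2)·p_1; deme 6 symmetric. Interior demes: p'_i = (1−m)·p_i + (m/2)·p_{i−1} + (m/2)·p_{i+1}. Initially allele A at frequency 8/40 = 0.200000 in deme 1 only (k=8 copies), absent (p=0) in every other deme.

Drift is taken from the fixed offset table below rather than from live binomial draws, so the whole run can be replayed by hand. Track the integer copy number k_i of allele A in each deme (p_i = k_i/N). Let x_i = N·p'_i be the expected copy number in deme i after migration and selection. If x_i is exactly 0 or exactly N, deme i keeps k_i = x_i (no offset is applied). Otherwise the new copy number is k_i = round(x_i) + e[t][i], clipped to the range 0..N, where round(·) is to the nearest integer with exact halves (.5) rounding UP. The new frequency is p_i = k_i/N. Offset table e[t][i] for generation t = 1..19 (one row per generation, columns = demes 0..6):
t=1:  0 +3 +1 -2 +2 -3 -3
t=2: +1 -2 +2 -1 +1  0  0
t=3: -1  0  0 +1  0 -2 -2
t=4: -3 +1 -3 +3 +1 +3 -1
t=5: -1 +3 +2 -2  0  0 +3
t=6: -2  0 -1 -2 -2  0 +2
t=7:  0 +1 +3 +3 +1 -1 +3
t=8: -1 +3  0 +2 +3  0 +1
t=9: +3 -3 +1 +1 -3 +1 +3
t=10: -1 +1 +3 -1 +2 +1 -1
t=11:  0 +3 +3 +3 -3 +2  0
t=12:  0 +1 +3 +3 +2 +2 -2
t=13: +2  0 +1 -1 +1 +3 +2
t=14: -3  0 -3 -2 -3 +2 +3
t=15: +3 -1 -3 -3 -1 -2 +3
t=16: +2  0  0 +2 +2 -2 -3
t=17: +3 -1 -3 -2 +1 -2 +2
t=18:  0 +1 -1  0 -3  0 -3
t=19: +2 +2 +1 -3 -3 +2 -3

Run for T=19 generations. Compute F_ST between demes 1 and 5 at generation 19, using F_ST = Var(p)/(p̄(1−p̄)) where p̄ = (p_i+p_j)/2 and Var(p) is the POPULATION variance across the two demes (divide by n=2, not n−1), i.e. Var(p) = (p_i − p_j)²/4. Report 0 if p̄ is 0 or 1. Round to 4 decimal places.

0.0256

t=0: k=[0 8 0 0 0 0 0]
t=1: x=[0.5434 6.7657 0.5545 0.0000 0.0000 0.0000 0.0000] k=[1 10 2 0 0 0 0]
t=2: x=[1.5830 8.6720 2.3973 0.1400 0.0000 0.0000 0.0000] k=[3 7 4 0 0 0 0]
t=3: x=[3.1894 6.4006 3.8945 0.2800 0.0000 0.0000 0.0000] k=[2 6 4 1 0 0 0]
t=4: x=[2.2154 5.4837 3.8945 1.1400 0.0707 0.0000 0.0000] k=[0 6 1 4 1 0 0]
t=5: x=[0.4075 5.1388 1.5450 3.5800 1.1511 0.0714 0.0000] k=[0 8 4 2 1 0 0]
t=6: x=[0.5434 7.0420 4.1028 2.0700 1.0097 0.0714 0.0000] k=[0 7 3 0 0 0 0]
t=7: x=[0.4755 6.1245 3.0416 0.2100 0.0000 0.0000 0.0000] k=[0 7 6 3 0 0 0]
t=8: x=[0.4755 6.3316 5.8099 3.0000 0.2121 0.0000 0.0000] k=[0 9 6 5 3 0 0]
t=9: x=[0.6114 8.0296 6.0879 4.9300 2.9571 0.2142 0.0000] k=[4 5 7 6 0 1 0]
t=10: x=[3.9600 4.9812 6.7335 5.6500 0.4948 0.8768 0.0721] k=[3 6 10 5 2 2 0]
t=11: x=[3.1212 5.9667 9.2981 5.1400 2.2309 1.8954 0.1442] k=[3 9 12 8 0 4 0]
t=12: x=[3.3259 8.6522 11.4278 7.7200 0.8482 3.5028 0.2883] k=[3 10 14 11 3 6 0]
t=13: x=[3.3942 9.6414 13.4202 10.6500 3.8041 5.4627 0.4325] k=[5 10 14 10 5 8 2]
t=14: x=[5.2104 9.7800 13.3505 9.9300 5.6078 7.4898 2.4881] k=[2 10 10 8 3 9 5]
t=15: x=[2.4880 9.2951 9.7855 7.7900 3.8041 8.4310 5.4169] k=[5 8 7 5 3 6 8]
t=16: x=[5.0735 7.5949 6.8726 5.0000 3.3807 6.0307 8.0484] k=[7 8 7 7 5 4 5]
t=17: x=[6.8945 7.7332 7.0117 6.8600 5.1142 4.2141 5.0592] k=[10 7 4 5 6 2 7]
t=18: x=[9.5665 6.8841 4.2417 5.0000 5.6985 2.6791 6.8155] k=[10 8 3 5 3 3 4]
t=19: x=[9.6355 7.6641 3.4581 4.7200 3.1689 3.1266 4.0360] k=[12 10 4 2 0 5 1]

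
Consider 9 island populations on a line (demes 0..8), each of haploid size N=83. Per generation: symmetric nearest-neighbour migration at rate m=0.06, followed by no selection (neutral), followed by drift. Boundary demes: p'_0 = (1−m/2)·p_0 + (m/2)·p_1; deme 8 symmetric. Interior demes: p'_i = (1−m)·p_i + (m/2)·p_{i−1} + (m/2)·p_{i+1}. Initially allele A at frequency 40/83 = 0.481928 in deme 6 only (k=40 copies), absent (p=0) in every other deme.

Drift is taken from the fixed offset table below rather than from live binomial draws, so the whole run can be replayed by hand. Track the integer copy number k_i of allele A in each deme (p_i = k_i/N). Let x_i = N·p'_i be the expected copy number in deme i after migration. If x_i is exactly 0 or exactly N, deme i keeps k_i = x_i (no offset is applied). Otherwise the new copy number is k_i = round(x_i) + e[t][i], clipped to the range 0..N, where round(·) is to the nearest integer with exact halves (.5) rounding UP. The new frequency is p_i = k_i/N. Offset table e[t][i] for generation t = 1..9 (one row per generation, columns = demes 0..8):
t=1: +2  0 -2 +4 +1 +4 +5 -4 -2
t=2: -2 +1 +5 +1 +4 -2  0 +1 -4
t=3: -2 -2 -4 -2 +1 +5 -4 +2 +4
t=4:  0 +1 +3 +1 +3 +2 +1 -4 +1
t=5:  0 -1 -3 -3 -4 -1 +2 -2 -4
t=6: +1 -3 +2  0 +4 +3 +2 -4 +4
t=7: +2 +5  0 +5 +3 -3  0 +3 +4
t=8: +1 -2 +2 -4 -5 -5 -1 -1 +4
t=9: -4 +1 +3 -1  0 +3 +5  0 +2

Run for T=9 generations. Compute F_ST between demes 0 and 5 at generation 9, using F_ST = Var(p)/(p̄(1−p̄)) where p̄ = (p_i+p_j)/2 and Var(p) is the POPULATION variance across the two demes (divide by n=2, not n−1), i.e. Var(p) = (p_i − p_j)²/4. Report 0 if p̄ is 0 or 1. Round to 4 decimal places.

0.0779

t=0: k=[0 0 0 0 0 0 40 0 0]
t=1: x=[0.0000 0.0000 0.0000 0.0000 0.0000 1.2000 37.6000 1.2000 0.0000] k=[0 0 0 0 0 5 43 0 0]
t=2: x=[0.0000 0.0000 0.0000 0.0000 0.1500 5.9900 40.5700 1.2900 0.0000] k=[0 0 0 0 4 4 41 2 0]
t=3: x=[0.0000 0.0000 0.0000 0.1200 3.8800 5.1100 38.7200 3.1100 0.0600] k=[0 0 0 0 5 10 35 5 4]
t=4: x=[0.0000 0.0000 0.0000 0.1500 5.0000 10.6000 33.3500 5.8700 4.0300] k=[0 0 0 1 8 13 34 2 5]
t=5: x=[0.0000 0.0000 0.0300 1.1800 7.9400 13.4800 32.4100 3.0500 4.9100] k=[0 0 0 0 4 12 34 1 1]
t=6: x=[0.0000 0.0000 0.0000 0.1200 4.1200 12.4200 32.3500 1.9900 1.0000] k=[0 0 0 0 8 15 34 0 5]
t=7: x=[0.0000 0.0000 0.0000 0.2400 7.9700 15.3600 32.4100 1.1700 4.8500] k=[0 0 0 5 11 12 32 4 9]
t=8: x=[0.0000 0.0000 0.1500 5.0300 10.8500 12.5700 30.5600 4.9900 8.8500] k=[0 0 2 1 6 8 30 4 13]
t=9: x=[0.0000 0.0600 1.9100 1.1800 5.9100 8.6000 28.5600 5.0500 12.7300] k=[0 1 5 0 6 12 34 5 15]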